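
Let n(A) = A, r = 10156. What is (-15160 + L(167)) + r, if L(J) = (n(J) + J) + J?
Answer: -4503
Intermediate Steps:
L(J) = 3*J (L(J) = (J + J) + J = 2*J + J = 3*J)
(-15160 + L(167)) + r = (-15160 + 3*167) + 10156 = (-15160 + 501) + 10156 = -14659 + 10156 = -4503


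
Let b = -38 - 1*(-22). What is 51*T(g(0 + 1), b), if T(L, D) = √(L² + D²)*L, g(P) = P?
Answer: 51*√257 ≈ 817.59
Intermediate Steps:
b = -16 (b = -38 + 22 = -16)
T(L, D) = L*√(D² + L²) (T(L, D) = √(D² + L²)*L = L*√(D² + L²))
51*T(g(0 + 1), b) = 51*((0 + 1)*√((-16)² + (0 + 1)²)) = 51*(1*√(256 + 1²)) = 51*(1*√(256 + 1)) = 51*(1*√257) = 51*√257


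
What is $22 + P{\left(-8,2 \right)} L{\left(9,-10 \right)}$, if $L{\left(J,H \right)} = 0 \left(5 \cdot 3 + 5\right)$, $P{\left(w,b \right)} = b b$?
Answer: $22$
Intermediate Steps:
$P{\left(w,b \right)} = b^{2}$
$L{\left(J,H \right)} = 0$ ($L{\left(J,H \right)} = 0 \left(15 + 5\right) = 0 \cdot 20 = 0$)
$22 + P{\left(-8,2 \right)} L{\left(9,-10 \right)} = 22 + 2^{2} \cdot 0 = 22 + 4 \cdot 0 = 22 + 0 = 22$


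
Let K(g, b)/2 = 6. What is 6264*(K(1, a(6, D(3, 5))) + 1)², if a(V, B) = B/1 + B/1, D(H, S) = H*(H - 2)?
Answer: 1058616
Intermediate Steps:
D(H, S) = H*(-2 + H)
a(V, B) = 2*B (a(V, B) = B*1 + B*1 = B + B = 2*B)
K(g, b) = 12 (K(g, b) = 2*6 = 12)
6264*(K(1, a(6, D(3, 5))) + 1)² = 6264*(12 + 1)² = 6264*13² = 6264*169 = 1058616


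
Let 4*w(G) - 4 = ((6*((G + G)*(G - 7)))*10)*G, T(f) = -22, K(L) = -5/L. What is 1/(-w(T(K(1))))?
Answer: 1/421079 ≈ 2.3749e-6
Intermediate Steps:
w(G) = 1 + 30*G²*(-7 + G) (w(G) = 1 + (((6*((G + G)*(G - 7)))*10)*G)/4 = 1 + (((6*((2*G)*(-7 + G)))*10)*G)/4 = 1 + (((6*(2*G*(-7 + G)))*10)*G)/4 = 1 + (((12*G*(-7 + G))*10)*G)/4 = 1 + ((120*G*(-7 + G))*G)/4 = 1 + (120*G²*(-7 + G))/4 = 1 + 30*G²*(-7 + G))
1/(-w(T(K(1)))) = 1/(-(1 - 210*(-22)² + 30*(-22)³)) = 1/(-(1 - 210*484 + 30*(-10648))) = 1/(-(1 - 101640 - 319440)) = 1/(-1*(-421079)) = 1/421079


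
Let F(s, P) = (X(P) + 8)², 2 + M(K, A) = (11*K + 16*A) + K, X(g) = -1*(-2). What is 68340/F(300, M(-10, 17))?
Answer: 3417/5 ≈ 683.40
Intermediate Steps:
X(g) = 2
M(K, A) = -2 + 12*K + 16*A (M(K, A) = -2 + ((11*K + 16*A) + K) = -2 + (12*K + 16*A) = -2 + 12*K + 16*A)
F(s, P) = 100 (F(s, P) = (2 + 8)² = 10² = 100)
68340/F(300, M(-10, 17)) = 68340/100 = 68340*(1/100) = 3417/5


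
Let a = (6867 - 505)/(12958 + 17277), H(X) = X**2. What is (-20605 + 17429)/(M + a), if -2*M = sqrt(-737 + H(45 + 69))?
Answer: 2443678809280/11206467003099 + 5806713989200*sqrt(12259)/11206467003099 ≈ 57.589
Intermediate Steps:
M = -sqrt(12259)/2 (M = -sqrt(-737 + (45 + 69)**2)/2 = -sqrt(-737 + 114**2)/2 = -sqrt(-737 + 12996)/2 = -sqrt(12259)/2 ≈ -55.360)
a = 6362/30235 ≈ 0.21042
(-20605 + 17429)/(M + a) = (-20605 + 17429)/(-sqrt(12259)/2 + 6362/30235) = -3176/(6362/30235 - sqrt(12259)/2)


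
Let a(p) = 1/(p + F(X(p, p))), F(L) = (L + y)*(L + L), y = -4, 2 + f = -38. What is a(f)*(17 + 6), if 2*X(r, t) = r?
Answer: 1/40 ≈ 0.025000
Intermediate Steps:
f = -40 (f = -2 - 38 = -40)
X(r, t) = r/2
F(L) = 2*L*(-4 + L) (F(L) = (L - 4)*(L + L) = (-4 + L)*(2*L) = 2*L*(-4 + L))
a(p) = 1/(p + p*(-4 + p/2)) (a(p) = 1/(p + 2*(p/2)*(-4 + p/2)) = 1/(p + p*(-4 + p/2)))
a(f)*(17 + 6) = (2/(-40*(-6 - 40)))*(17 + 6) = (2*(-1/40)/(-46))*23 = (2*(-1/40)*(-1/46))*23 = (1/920)*23 = 1/40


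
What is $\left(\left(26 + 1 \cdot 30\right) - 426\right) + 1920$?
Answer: $1550$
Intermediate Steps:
$\left(\left(26 + 1 \cdot 30\right) - 426\right) + 1920 = \left(\left(26 + 30\right) - 426\right) + 1920 = \left(56 - 426\right) + 1920 = -370 + 1920 = 1550$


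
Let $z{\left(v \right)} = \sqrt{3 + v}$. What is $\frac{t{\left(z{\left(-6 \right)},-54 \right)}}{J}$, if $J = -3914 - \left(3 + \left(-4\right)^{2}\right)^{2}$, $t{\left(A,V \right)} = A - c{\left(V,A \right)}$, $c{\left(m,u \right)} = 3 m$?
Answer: $- \frac{18}{475} - \frac{i \sqrt{3}}{4275} \approx -0.037895 - 0.00040516 i$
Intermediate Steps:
$t{\left(A,V \right)} = A - 3 V$
$J = -4275$ ($J = -3914 - \left(3 + 16\right)^{2} = -3914 - 19^{2} = -3914 - 361 = -4275$)
$\frac{t{\left(z{\left(-6 \right)},-54 \right)}}{J} = \frac{\sqrt{3 - 6} - -162}{-4275} = \left(\sqrt{-3} + 162\right) \left(- \frac{1}{4275}\right) = \left(i \sqrt{3} + 162\right) \left(- \frac{1}{4275}\right) = \left(162 + i \sqrt{3}\right) \left(- \frac{1}{4275}\right) = - \frac{18}{475} - \frac{i \sqrt{3}}{4275}$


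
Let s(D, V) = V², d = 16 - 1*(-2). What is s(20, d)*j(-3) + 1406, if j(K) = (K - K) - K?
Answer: 2378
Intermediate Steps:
d = 18 (d = 16 + 2 = 18)
j(K) = -K (j(K) = 0 - K = -K)
s(20, d)*j(-3) + 1406 = 18²*(-1*(-3)) + 1406 = 324*3 + 1406 = 972 + 1406 = 2378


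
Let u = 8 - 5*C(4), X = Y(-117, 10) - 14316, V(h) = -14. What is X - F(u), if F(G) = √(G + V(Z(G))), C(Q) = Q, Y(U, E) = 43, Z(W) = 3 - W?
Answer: -14273 - I*√26 ≈ -14273.0 - 5.099*I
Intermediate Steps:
X = -14273 (X = 43 - 14316 = -14273)
u = -12 (u = 8 - 5*4 = 8 - 20 = -12)
F(G) = √(-14 + G) (F(G) = √(G - 14) = √(-14 + G))
X - F(u) = -14273 - √(-14 - 12) = -14273 - √(-26) = -14273 - I*√26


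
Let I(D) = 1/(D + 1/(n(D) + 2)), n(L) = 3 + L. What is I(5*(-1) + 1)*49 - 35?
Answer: -154/3 ≈ -51.333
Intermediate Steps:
I(D) = 1/(D + 1/(5 + D)) (I(D) = 1/(D + 1/((3 + D) + 2)) = 1/(D + 1/(5 + D)))
I(5*(-1) + 1)*49 - 35 = ((5 + (5*(-1) + 1))/(1 + (5*(-1) + 1)**2 + 5*(5*(-1) + 1)))*49 - 35 = ((5 + (-5 + 1))/(1 + (-5 + 1)**2 + 5*(-5 + 1)))*49 - 35 = ((5 - 4)/(1 + (-4)**2 + 5*(-4)))*49 - 35 = (1/(1 + 16 - 20))*49 - 35 = (1/(-3))*49 - 35 = -1/3*1*49 - 35 = -1/3*49 - 35 = -49/3 - 35 = -154/3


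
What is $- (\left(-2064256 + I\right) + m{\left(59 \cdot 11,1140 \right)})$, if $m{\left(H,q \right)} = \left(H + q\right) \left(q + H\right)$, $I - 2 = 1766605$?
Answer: $-2902872$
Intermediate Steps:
$I = 1766607$ ($I = 2 + 1766605 = 1766607$)
$m{\left(H,q \right)} = \left(H + q\right)^{2}$ ($m{\left(H,q \right)} = \left(H + q\right) \left(H + q\right) = \left(H + q\right)^{2}$)
$- (\left(-2064256 + I\right) + m{\left(59 \cdot 11,1140 \right)}) = - (\left(-2064256 + 1766607\right) + \left(59 \cdot 11 + 1140\right)^{2}) = - (-297649 + \left(649 + 1140\right)^{2}) = - (-297649 + 1789^{2}) = - (-297649 + 3200521) = \left(-1\right) 2902872 = -2902872$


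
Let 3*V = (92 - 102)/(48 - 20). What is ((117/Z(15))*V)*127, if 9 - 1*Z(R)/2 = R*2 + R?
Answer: 8255/336 ≈ 24.568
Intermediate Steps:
Z(R) = 18 - 6*R (Z(R) = 18 - 2*(R*2 + R) = 18 - 2*(2*R + R) = 18 - 6*R)
V = -5/42 (V = ((92 - 102)/(48 - 20))/3 = (-10/28)/3 = (-10*1/28)/3 = (⅓)*(-5/14) = -5/42 ≈ -0.11905)
((117/Z(15))*V)*127 = ((117/(18 - 6*15))*(-5/42))*127 = ((117/(18 - 90))*(-5/42))*127 = ((117/(-72))*(-5/42))*127 = ((117*(-1/72))*(-5/42))*127 = -13/8*(-5/42)*127 = (65/336)*127 = 8255/336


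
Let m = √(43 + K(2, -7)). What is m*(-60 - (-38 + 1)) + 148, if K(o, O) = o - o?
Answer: 148 - 23*√43 ≈ -2.8211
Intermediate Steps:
K(o, O) = 0
m = √43 (m = √(43 + 0) = √43 ≈ 6.5574)
m*(-60 - (-38 + 1)) + 148 = √43*(-60 - (-38 + 1)) + 148 = √43*(-60 - 1*(-37)) + 148 = √43*(-60 + 37) + 148 = √43*(-23) + 148 = -23*√43 + 148 = 148 - 23*√43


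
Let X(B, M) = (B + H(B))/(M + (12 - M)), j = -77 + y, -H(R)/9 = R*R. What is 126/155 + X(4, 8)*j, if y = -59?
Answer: 738178/465 ≈ 1587.5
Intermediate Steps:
H(R) = -9*R**2 (H(R) = -9*R*R = -9*R**2)
j = -136 (j = -77 - 59 = -136)
X(B, M) = -3*B**2/4 + B/12 (X(B, M) = (B - 9*B**2)/(M + (12 - M)) = (B - 9*B**2)/12 = (B - 9*B**2)*(1/12) = -3*B**2/4 + B/12)
126/155 + X(4, 8)*j = 126/155 + ((1/12)*4*(1 - 9*4))*(-136) = 126*(1/155) + ((1/12)*4*(1 - 36))*(-136) = 126/155 + ((1/12)*4*(-35))*(-136) = 126/155 - 35/3*(-136) = 126/155 + 4760/3 = 738178/465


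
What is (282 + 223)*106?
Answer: 53530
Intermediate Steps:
(282 + 223)*106 = 505*106 = 53530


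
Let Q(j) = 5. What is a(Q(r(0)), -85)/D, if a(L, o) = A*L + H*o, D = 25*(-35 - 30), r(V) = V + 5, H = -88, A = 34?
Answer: -306/65 ≈ -4.7077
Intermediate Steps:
r(V) = 5 + V
D = -1625 (D = 25*(-65) = -1625)
a(L, o) = -88*o + 34*L (a(L, o) = 34*L - 88*o = -88*o + 34*L)
a(Q(r(0)), -85)/D = (-88*(-85) + 34*5)/(-1625) = (7480 + 170)*(-1/1625) = 7650*(-1/1625) = -306/65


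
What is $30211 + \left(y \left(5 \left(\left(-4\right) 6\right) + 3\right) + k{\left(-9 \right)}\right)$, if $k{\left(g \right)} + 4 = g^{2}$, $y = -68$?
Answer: $38244$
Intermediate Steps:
$k{\left(g \right)} = -4 + g^{2}$
$30211 + \left(y \left(5 \left(\left(-4\right) 6\right) + 3\right) + k{\left(-9 \right)}\right) = 30211 - \left(4 - 81 + 68 \left(5 \left(\left(-4\right) 6\right) + 3\right)\right) = 30211 - \left(-77 + 68 \left(5 \left(-24\right) + 3\right)\right) = 30211 - \left(-77 + 68 \left(-120 + 3\right)\right) = 30211 + \left(\left(-68\right) \left(-117\right) + 77\right) = 30211 + \left(7956 + 77\right) = 30211 + 8033 = 38244$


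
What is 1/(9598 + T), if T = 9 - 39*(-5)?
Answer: 1/9802 ≈ 0.00010202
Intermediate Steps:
T = 204 (T = 9 + 195 = 204)
1/(9598 + T) = 1/(9598 + 204) = 1/9802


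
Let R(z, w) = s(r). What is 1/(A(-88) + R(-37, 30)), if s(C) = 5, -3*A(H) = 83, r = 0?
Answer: -3/68 ≈ -0.044118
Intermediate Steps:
A(H) = -83/3 (A(H) = -⅓*83 = -83/3)
R(z, w) = 5
1/(A(-88) + R(-37, 30)) = 1/(-83/3 + 5) = 1/(-68/3) = -3/68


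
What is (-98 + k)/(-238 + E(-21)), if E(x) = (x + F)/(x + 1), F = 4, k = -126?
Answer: 4480/4743 ≈ 0.94455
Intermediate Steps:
E(x) = (4 + x)/(1 + x) (E(x) = (x + 4)/(x + 1) = (4 + x)/(1 + x))
(-98 + k)/(-238 + E(-21)) = (-98 - 126)/(-238 + (4 - 21)/(1 - 21)) = -224/(-238 - 17/(-20)) = -224/(-238 - 1/20*(-17)) = -224/(-238 + 17/20) = -224/(-4743/20) = -224*(-20/4743) = 4480/4743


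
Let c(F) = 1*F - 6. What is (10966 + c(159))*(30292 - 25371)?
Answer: 54716599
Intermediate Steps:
c(F) = -6 + F (c(F) = F - 6 = -6 + F)
(10966 + c(159))*(30292 - 25371) = (10966 + (-6 + 159))*(30292 - 25371) = (10966 + 153)*4921 = 11119*4921 = 54716599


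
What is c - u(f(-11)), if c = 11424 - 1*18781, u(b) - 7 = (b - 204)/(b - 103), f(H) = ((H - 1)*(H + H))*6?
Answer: -10907464/1481 ≈ -7364.9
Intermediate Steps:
f(H) = 12*H*(-1 + H) (f(H) = ((-1 + H)*(2*H))*6 = (2*H*(-1 + H))*6 = 12*H*(-1 + H))
u(b) = 7 + (-204 + b)/(-103 + b) (u(b) = 7 + (b - 204)/(b - 103) = 7 + (-204 + b)/(-103 + b))
c = -7357 (c = 11424 - 18781 = -7357)
c - u(f(-11)) = -7357 - (-925 + 8*(12*(-11)*(-1 - 11)))/(-103 + 12*(-11)*(-1 - 11)) = -7357 - (-925 + 8*(12*(-11)*(-12)))/(-103 + 12*(-11)*(-12)) = -7357 - (-925 + 8*1584)/(-103 + 1584) = -7357 - (-925 + 12672)/1481 = -7357 - 11747/1481 = -10907464/1481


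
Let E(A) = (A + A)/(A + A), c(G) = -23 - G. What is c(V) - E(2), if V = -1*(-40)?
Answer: -64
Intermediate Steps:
V = 40
E(A) = 1 (E(A) = (2*A)/((2*A)) = (2*A)*(1/(2*A)) = 1)
c(V) - E(2) = (-23 - 1*40) - 1*1 = (-23 - 40) - 1 = -63 - 1 = -64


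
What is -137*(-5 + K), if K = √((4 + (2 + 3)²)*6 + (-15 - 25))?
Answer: 685 - 137*√134 ≈ -900.89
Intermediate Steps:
K = √134 (K = √((4 + 5²)*6 - 40) = √((4 + 25)*6 - 40) = √(29*6 - 40) = √(174 - 40) = √134 ≈ 11.576)
-137*(-5 + K) = -137*(-5 + √134) = 685 - 137*√134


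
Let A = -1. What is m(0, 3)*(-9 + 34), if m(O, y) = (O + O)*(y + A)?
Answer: 0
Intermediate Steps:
m(O, y) = 2*O*(-1 + y) (m(O, y) = (O + O)*(y - 1) = (2*O)*(-1 + y) = 2*O*(-1 + y))
m(0, 3)*(-9 + 34) = (2*0*(-1 + 3))*(-9 + 34) = (2*0*2)*25 = 0*25 = 0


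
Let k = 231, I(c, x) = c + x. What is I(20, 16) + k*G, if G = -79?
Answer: -18213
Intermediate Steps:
I(20, 16) + k*G = (20 + 16) + 231*(-79) = 36 - 18249 = -18213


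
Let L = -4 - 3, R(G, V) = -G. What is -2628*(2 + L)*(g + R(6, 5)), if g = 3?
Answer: -39420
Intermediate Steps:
L = -7
-2628*(2 + L)*(g + R(6, 5)) = -2628*(2 - 7)*(3 - 1*6) = -(-13140)*(3 - 6) = -(-13140)*(-3) = -2628*15 = -39420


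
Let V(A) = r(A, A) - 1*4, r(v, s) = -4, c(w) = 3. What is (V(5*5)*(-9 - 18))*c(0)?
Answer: 648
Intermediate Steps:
V(A) = -8 (V(A) = -4 - 1*4 = -4 - 4 = -8)
(V(5*5)*(-9 - 18))*c(0) = -8*(-9 - 18)*3 = -8*(-27)*3 = 216*3 = 648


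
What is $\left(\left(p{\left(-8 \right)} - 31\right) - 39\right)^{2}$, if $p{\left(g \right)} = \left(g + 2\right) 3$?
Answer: $7744$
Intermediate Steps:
$p{\left(g \right)} = 6 + 3 g$ ($p{\left(g \right)} = \left(2 + g\right) 3 = 6 + 3 g$)
$\left(\left(p{\left(-8 \right)} - 31\right) - 39\right)^{2} = \left(\left(\left(6 + 3 \left(-8\right)\right) - 31\right) - 39\right)^{2} = \left(\left(\left(6 - 24\right) - 31\right) - 39\right)^{2} = \left(\left(-18 - 31\right) - 39\right)^{2} = \left(-49 - 39\right)^{2} = \left(-88\right)^{2} = 7744$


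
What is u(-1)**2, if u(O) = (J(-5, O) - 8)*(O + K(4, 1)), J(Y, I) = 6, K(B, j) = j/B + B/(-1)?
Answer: 361/4 ≈ 90.250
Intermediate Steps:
K(B, j) = -B + j/B (K(B, j) = j/B + B*(-1) = j/B - B = -B + j/B)
u(O) = 15/2 - 2*O (u(O) = (6 - 8)*(O + (-1*4 + 1/4)) = -2*(O + (-4 + 1*(1/4))) = -2*(O + (-4 + 1/4)) = -2*(O - 15/4) = -2*(-15/4 + O) = 15/2 - 2*O)
u(-1)**2 = (15/2 - 2*(-1))**2 = (15/2 + 2)**2 = (19/2)**2 = 361/4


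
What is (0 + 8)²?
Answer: 64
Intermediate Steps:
(0 + 8)² = 8² = 64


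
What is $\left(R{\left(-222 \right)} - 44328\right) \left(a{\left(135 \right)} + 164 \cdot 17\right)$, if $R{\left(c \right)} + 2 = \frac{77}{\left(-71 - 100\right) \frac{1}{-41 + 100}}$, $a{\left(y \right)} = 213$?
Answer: $- \frac{22762503973}{171} \approx -1.3311 \cdot 10^{8}$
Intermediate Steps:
$R{\left(c \right)} = - \frac{4885}{171}$ ($R{\left(c \right)} = -2 + \frac{77}{\left(-71 - 100\right) \frac{1}{-41 + 100}} = -2 + \frac{77}{\left(-171\right) \frac{1}{59}} = -2 + \frac{77}{- \frac{171}{59}} = -2 + 77 \left(- \frac{59}{171}\right) = -2 - \frac{4543}{171} = - \frac{4885}{171}$)
$\left(R{\left(-222 \right)} - 44328\right) \left(a{\left(135 \right)} + 164 \cdot 17\right) = \left(- \frac{4885}{171} - 44328\right) \left(213 + 164 \cdot 17\right) = - \frac{7584973 \left(213 + 2788\right)}{171} = \left(- \frac{7584973}{171}\right) 3001 = - \frac{22762503973}{171}$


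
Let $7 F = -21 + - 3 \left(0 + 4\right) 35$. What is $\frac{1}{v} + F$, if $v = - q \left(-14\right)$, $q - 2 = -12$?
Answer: $- \frac{8821}{140} \approx -63.007$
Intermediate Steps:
$q = -10$ ($q = 2 - 12 = -10$)
$v = -140$ ($v = \left(-1\right) \left(-10\right) \left(-14\right) = 10 \left(-14\right) = -140$)
$F = -63$ ($F = \frac{-21 + - 3 \left(0 + 4\right) 35}{7} = \frac{-21 + \left(-3\right) 4 \cdot 35}{7} = \frac{-21 - 420}{7} = \frac{1}{7} \left(-441\right) = -63$)
$\frac{1}{v} + F = \frac{1}{-140} - 63 = - \frac{1}{140} - 63 = - \frac{8821}{140}$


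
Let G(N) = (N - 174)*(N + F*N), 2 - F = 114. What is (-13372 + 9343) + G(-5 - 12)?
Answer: -364446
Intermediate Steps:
F = -112 (F = 2 - 1*114 = 2 - 114 = -112)
G(N) = -111*N*(-174 + N) (G(N) = (N - 174)*(N - 112*N) = (-174 + N)*(-111*N) = -111*N*(-174 + N))
(-13372 + 9343) + G(-5 - 12) = (-13372 + 9343) + 111*(-5 - 12)*(174 - (-5 - 12)) = -4029 + 111*(-17)*(174 - 1*(-17)) = -4029 + 111*(-17)*(174 + 17) = -4029 + 111*(-17)*191 = -4029 - 360417 = -364446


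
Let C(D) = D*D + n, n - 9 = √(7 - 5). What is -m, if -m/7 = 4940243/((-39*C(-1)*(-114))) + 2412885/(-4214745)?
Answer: 328837034179/416416806 - 705749*√2/8892 ≈ 677.44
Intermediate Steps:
n = 9 + √2 (n = 9 + √(7 - 5) = 9 + √2 ≈ 10.414)
C(D) = 9 + √2 + D² (C(D) = D*D + (9 + √2) = D² + (9 + √2) = 9 + √2 + D²)
m = 1126013/280983 - 34581701/(44460 + 4446*√2) (m = -7*(4940243/((-39*(9 + √2 + (-1)²)*(-114))) + 2412885/(-4214745)) = -7*(4940243/((-39*(9 + √2 + 1)*(-114))) + 2412885*(-1/4214745)) = -7*(4940243/((-39*(10 + √2)*(-114))) - 160859/280983) = -7*(4940243/(((-390 - 39*√2)*(-114))) - 160859/280983) = -7*(4940243/(44460 + 4446*√2) - 160859/280983) = -7*(-160859/280983 + 4940243/(44460 + 4446*√2)) = 1126013/280983 - 34581701/(44460 + 4446*√2) ≈ -677.44)
-m = -(-328837034179/416416806 + 705749*√2/8892) = 328837034179/416416806 - 705749*√2/8892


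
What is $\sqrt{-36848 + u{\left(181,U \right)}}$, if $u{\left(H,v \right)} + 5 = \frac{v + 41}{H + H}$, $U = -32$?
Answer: $\frac{i \sqrt{4829361274}}{362} \approx 191.97 i$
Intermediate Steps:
$u{\left(H,v \right)} = -5 + \frac{41 + v}{2 H}$ ($u{\left(H,v \right)} = -5 + \frac{v + 41}{H + H} = -5 + \frac{41 + v}{2 H}$)
$\sqrt{-36848 + u{\left(181,U \right)}} = \sqrt{-36848 + \frac{41 - 32 - 1810}{2 \cdot 181}} = \sqrt{-36848 + \frac{1}{2} \cdot \frac{1}{181} \left(41 - 32 - 1810\right)} = \sqrt{-36848 + \frac{1}{2} \cdot \frac{1}{181} \left(-1801\right)} = \sqrt{-36848 - \frac{1801}{362}} = \sqrt{- \frac{13340777}{362}} = \frac{i \sqrt{4829361274}}{362}$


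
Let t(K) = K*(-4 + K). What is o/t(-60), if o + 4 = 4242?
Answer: 2119/1920 ≈ 1.1036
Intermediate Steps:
o = 4238 (o = -4 + 4242 = 4238)
o/t(-60) = 4238/((-60*(-4 - 60))) = 4238/((-60*(-64))) = 4238/3840 = 4238*(1/3840) = 2119/1920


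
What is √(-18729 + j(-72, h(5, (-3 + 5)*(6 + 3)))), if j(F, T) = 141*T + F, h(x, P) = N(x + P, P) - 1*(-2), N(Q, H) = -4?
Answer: I*√19083 ≈ 138.14*I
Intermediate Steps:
h(x, P) = -2 (h(x, P) = -4 - 1*(-2) = -4 + 2 = -2)
j(F, T) = F + 141*T
√(-18729 + j(-72, h(5, (-3 + 5)*(6 + 3)))) = √(-18729 + (-72 + 141*(-2))) = √(-18729 + (-72 - 282)) = √(-18729 - 354) = √(-19083) = I*√19083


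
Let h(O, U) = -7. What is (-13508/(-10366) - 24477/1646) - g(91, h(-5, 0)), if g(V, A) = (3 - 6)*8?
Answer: 89002025/8531218 ≈ 10.433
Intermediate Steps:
g(V, A) = -24 (g(V, A) = -3*8 = -24)
(-13508/(-10366) - 24477/1646) - g(91, h(-5, 0)) = (-13508/(-10366) - 24477/1646) - 1*(-24) = (-13508*(-1/10366) - 24477*1/1646) + 24 = (6754/5183 - 24477/1646) + 24 = -115747207/8531218 + 24 = 89002025/8531218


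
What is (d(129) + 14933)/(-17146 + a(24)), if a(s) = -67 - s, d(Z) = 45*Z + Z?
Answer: -1897/1567 ≈ -1.2106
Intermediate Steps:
d(Z) = 46*Z
(d(129) + 14933)/(-17146 + a(24)) = (46*129 + 14933)/(-17146 + (-67 - 1*24)) = (5934 + 14933)/(-17146 + (-67 - 24)) = 20867/(-17146 - 91) = 20867/(-17237) = 20867*(-1/17237) = -1897/1567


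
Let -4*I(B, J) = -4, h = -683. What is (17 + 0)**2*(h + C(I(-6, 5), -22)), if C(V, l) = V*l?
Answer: -203745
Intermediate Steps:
I(B, J) = 1 (I(B, J) = -1/4*(-4) = 1)
(17 + 0)**2*(h + C(I(-6, 5), -22)) = (17 + 0)**2*(-683 + 1*(-22)) = 17**2*(-683 - 22) = 289*(-705) = -203745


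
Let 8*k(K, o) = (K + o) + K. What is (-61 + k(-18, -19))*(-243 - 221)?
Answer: 31494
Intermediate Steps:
k(K, o) = K/4 + o/8 (k(K, o) = ((K + o) + K)/8 = (o + 2*K)/8 = K/4 + o/8)
(-61 + k(-18, -19))*(-243 - 221) = (-61 + ((¼)*(-18) + (⅛)*(-19)))*(-243 - 221) = (-61 + (-9/2 - 19/8))*(-464) = (-61 - 55/8)*(-464) = -543/8*(-464) = 31494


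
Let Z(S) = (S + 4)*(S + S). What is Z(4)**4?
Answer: 16777216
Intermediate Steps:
Z(S) = 2*S*(4 + S) (Z(S) = (4 + S)*(2*S) = 2*S*(4 + S))
Z(4)**4 = (2*4*(4 + 4))**4 = (2*4*8)**4 = 64**4 = 16777216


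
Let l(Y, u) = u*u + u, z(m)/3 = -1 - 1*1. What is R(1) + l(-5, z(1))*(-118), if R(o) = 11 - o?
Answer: -3530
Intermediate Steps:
z(m) = -6 (z(m) = 3*(-1 - 1*1) = 3*(-1 - 1) = 3*(-2) = -6)
l(Y, u) = u + u**2 (l(Y, u) = u**2 + u = u + u**2)
R(1) + l(-5, z(1))*(-118) = (11 - 1*1) - 6*(1 - 6)*(-118) = (11 - 1) - 6*(-5)*(-118) = 10 + 30*(-118) = 10 - 3540 = -3530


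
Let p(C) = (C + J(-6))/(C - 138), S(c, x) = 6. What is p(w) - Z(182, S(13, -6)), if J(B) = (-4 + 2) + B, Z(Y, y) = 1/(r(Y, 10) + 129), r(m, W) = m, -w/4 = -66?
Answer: 39745/19593 ≈ 2.0285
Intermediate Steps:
w = 264 (w = -4*(-66) = 264)
Z(Y, y) = 1/(129 + Y) (Z(Y, y) = 1/(Y + 129) = 1/(129 + Y))
J(B) = -2 + B
p(C) = (-8 + C)/(-138 + C) (p(C) = (C + (-2 - 6))/(C - 138) = (C - 8)/(-138 + C) = (-8 + C)/(-138 + C))
p(w) - Z(182, S(13, -6)) = (-8 + 264)/(-138 + 264) - 1/(129 + 182) = 256/126 - 1/311 = (1/126)*256 - 1*1/311 = 128/63 - 1/311 = 39745/19593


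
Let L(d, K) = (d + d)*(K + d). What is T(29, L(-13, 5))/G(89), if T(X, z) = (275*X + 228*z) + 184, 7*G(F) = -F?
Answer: -389081/89 ≈ -4371.7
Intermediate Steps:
G(F) = -F/7 (G(F) = (-F)/7 = -F/7)
L(d, K) = 2*d*(K + d) (L(d, K) = (2*d)*(K + d) = 2*d*(K + d))
T(X, z) = 184 + 228*z + 275*X (T(X, z) = (228*z + 275*X) + 184 = 184 + 228*z + 275*X)
T(29, L(-13, 5))/G(89) = (184 + 228*(2*(-13)*(5 - 13)) + 275*29)/((-⅐*89)) = (184 + 228*(2*(-13)*(-8)) + 7975)/(-89/7) = (184 + 228*208 + 7975)*(-7/89) = (184 + 47424 + 7975)*(-7/89) = 55583*(-7/89) = -389081/89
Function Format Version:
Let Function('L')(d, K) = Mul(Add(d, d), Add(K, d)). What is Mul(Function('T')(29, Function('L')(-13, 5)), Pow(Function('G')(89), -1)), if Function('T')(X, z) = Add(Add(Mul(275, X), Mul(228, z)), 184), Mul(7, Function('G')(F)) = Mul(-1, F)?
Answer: Rational(-389081, 89) ≈ -4371.7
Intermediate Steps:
Function('G')(F) = Mul(Rational(-1, 7), F) (Function('G')(F) = Mul(Rational(1, 7), Mul(-1, F)) = Mul(Rational(-1, 7), F))
Function('L')(d, K) = Mul(2, d, Add(K, d)) (Function('L')(d, K) = Mul(Mul(2, d), Add(K, d)) = Mul(2, d, Add(K, d)))
Function('T')(X, z) = Add(184, Mul(228, z), Mul(275, X)) (Function('T')(X, z) = Add(Add(Mul(228, z), Mul(275, X)), 184) = Add(184, Mul(228, z), Mul(275, X)))
Mul(Function('T')(29, Function('L')(-13, 5)), Pow(Function('G')(89), -1)) = Mul(Add(184, Mul(228, Mul(2, -13, Add(5, -13))), Mul(275, 29)), Pow(Mul(Rational(-1, 7), 89), -1)) = Mul(Add(184, Mul(228, Mul(2, -13, -8)), 7975), Pow(Rational(-89, 7), -1)) = Mul(Add(184, Mul(228, 208), 7975), Rational(-7, 89)) = Mul(Add(184, 47424, 7975), Rational(-7, 89)) = Mul(55583, Rational(-7, 89)) = Rational(-389081, 89)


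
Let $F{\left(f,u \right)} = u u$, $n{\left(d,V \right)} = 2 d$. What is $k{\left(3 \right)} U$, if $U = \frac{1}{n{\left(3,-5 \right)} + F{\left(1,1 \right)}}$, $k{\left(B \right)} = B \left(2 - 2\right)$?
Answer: $0$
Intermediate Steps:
$k{\left(B \right)} = 0$ ($k{\left(B \right)} = B 0 = 0$)
$F{\left(f,u \right)} = u^{2}$
$U = \frac{1}{7}$ ($U = \frac{1}{2 \cdot 3 + 1^{2}} = \frac{1}{6 + 1} = \frac{1}{7} \approx 0.14286$)
$k{\left(3 \right)} U = 0 \cdot \frac{1}{7} = 0$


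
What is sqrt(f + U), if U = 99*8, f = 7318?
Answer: sqrt(8110) ≈ 90.056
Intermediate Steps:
U = 792
sqrt(f + U) = sqrt(7318 + 792) = sqrt(8110)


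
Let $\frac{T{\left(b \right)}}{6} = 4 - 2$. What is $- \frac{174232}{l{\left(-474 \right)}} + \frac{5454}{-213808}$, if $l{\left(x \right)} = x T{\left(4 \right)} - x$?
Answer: $\frac{9305939575}{278698728} \approx 33.391$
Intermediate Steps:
$T{\left(b \right)} = 12$ ($T{\left(b \right)} = 6 \left(4 - 2\right) = 6 \cdot 2 = 12$)
$l{\left(x \right)} = 11 x$ ($l{\left(x \right)} = x 12 - x = 12 x - x = 11 x$)
$- \frac{174232}{l{\left(-474 \right)}} + \frac{5454}{-213808} = - \frac{174232}{11 \left(-474\right)} + \frac{5454}{-213808} = - \frac{174232}{-5214} + 5454 \left(- \frac{1}{213808}\right) = \left(-174232\right) \left(- \frac{1}{5214}\right) - \frac{2727}{106904} = \frac{87116}{2607} - \frac{2727}{106904} = \frac{9305939575}{278698728}$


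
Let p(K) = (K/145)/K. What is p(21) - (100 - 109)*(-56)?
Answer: -73079/145 ≈ -503.99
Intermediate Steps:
p(K) = 1/145 (p(K) = (K*(1/145))/K = (K/145)/K = 1/145)
p(21) - (100 - 109)*(-56) = 1/145 - (100 - 109)*(-56) = 1/145 - (-9)*(-56) = 1/145 - 1*504 = 1/145 - 504 = -73079/145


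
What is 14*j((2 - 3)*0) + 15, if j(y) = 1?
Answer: 29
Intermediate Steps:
14*j((2 - 3)*0) + 15 = 14*1 + 15 = 14 + 15 = 29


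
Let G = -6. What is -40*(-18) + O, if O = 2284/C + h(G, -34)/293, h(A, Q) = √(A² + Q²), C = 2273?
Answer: 1638844/2273 + 2*√298/293 ≈ 721.12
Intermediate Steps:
O = 2284/2273 + 2*√298/293 (O = 2284/2273 + √((-6)² + (-34)²)/293 = 2284*(1/2273) + √(36 + 1156)*(1/293) = 2284/2273 + √1192*(1/293) = 2284/2273 + (2*√298)*(1/293) = 2284/2273 + 2*√298/293 ≈ 1.1227)
-40*(-18) + O = -40*(-18) + (2284/2273 + 2*√298/293) = 720 + (2284/2273 + 2*√298/293) = 1638844/2273 + 2*√298/293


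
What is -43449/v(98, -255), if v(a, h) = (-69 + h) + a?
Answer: 43449/226 ≈ 192.25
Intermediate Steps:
v(a, h) = -69 + a + h
-43449/v(98, -255) = -43449/(-69 + 98 - 255) = -43449/(-226) = -43449*(-1/226) = 43449/226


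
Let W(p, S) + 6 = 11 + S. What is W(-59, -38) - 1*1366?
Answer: -1399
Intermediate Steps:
W(p, S) = 5 + S (W(p, S) = -6 + (11 + S) = 5 + S)
W(-59, -38) - 1*1366 = (5 - 38) - 1*1366 = -33 - 1366 = -1399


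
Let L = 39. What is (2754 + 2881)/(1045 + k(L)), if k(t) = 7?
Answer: 5635/1052 ≈ 5.3565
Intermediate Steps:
(2754 + 2881)/(1045 + k(L)) = (2754 + 2881)/(1045 + 7) = 5635/1052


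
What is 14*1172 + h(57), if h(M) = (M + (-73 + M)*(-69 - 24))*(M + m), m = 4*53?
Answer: 432013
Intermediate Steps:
m = 212
h(M) = (212 + M)*(6789 - 92*M) (h(M) = (M + (-73 + M)*(-69 - 24))*(M + 212) = (M + (-73 + M)*(-93))*(212 + M) = (M + (6789 - 93*M))*(212 + M) = (6789 - 92*M)*(212 + M) = (212 + M)*(6789 - 92*M))
14*1172 + h(57) = 14*1172 + (1439268 - 12715*57 - 92*57**2) = 16408 + (1439268 - 724755 - 92*3249) = 16408 + (1439268 - 724755 - 298908) = 16408 + 415605 = 432013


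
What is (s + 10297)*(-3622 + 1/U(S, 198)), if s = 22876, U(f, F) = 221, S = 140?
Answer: -26553692753/221 ≈ -1.2015e+8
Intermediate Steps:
(s + 10297)*(-3622 + 1/U(S, 198)) = (22876 + 10297)*(-3622 + 1/221) = 33173*(-3622 + 1/221) = 33173*(-800461/221) = -26553692753/221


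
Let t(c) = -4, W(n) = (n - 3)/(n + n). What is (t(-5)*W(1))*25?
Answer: 100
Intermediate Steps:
W(n) = (-3 + n)/(2*n) (W(n) = (-3 + n)/((2*n)) = (-3 + n)*(1/(2*n)) = (-3 + n)/(2*n))
(t(-5)*W(1))*25 = -2*(-3 + 1)/1*25 = -2*(-2)*25 = -4*(-1)*25 = 4*25 = 100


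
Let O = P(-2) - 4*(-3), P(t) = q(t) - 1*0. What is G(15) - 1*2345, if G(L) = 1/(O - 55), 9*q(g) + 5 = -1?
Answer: -307198/131 ≈ -2345.0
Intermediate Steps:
q(g) = -⅔ (q(g) = -5/9 + (⅑)*(-1) = -5/9 - ⅑ = -⅔)
P(t) = -⅔ (P(t) = -⅔ - 1*0 = -⅔ + 0 = -⅔)
O = 34/3 (O = -⅔ - 4*(-3) = -⅔ + 12 = 34/3 ≈ 11.333)
G(L) = -3/131 (G(L) = 1/(34/3 - 55) = 1/(-131/3) = -3/131)
G(15) - 1*2345 = -3/131 - 1*2345 = -3/131 - 2345 = -307198/131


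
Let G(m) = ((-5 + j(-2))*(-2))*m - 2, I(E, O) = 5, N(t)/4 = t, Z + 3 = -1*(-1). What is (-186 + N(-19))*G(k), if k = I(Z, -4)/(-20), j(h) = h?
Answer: 1441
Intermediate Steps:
Z = -2 (Z = -3 - 1*(-1) = -3 + 1 = -2)
N(t) = 4*t
k = -1/4 (k = 5/(-20) = 5*(-1/20) = -1/4 ≈ -0.25000)
G(m) = -2 + 14*m (G(m) = ((-5 - 2)*(-2))*m - 2 = (-7*(-2))*m - 2 = 14*m - 2 = -2 + 14*m)
(-186 + N(-19))*G(k) = (-186 + 4*(-19))*(-2 + 14*(-1/4)) = (-186 - 76)*(-2 - 7/2) = -262*(-11/2) = 1441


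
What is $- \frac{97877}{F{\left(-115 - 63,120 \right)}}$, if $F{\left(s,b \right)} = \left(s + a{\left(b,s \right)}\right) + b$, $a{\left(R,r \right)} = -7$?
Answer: $\frac{7529}{5} \approx 1505.8$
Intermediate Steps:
$F{\left(s,b \right)} = -7 + b + s$ ($F{\left(s,b \right)} = \left(s - 7\right) + b = \left(-7 + s\right) + b = -7 + b + s$)
$- \frac{97877}{F{\left(-115 - 63,120 \right)}} = - \frac{97877}{-7 + 120 - 178} = - \frac{97877}{-65} = \left(-97877\right) \left(- \frac{1}{65}\right) = \frac{7529}{5}$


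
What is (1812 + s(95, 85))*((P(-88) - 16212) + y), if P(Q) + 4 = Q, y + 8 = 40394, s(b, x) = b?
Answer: 45924374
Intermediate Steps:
y = 40386 (y = -8 + 40394 = 40386)
P(Q) = -4 + Q
(1812 + s(95, 85))*((P(-88) - 16212) + y) = (1812 + 95)*(((-4 - 88) - 16212) + 40386) = 1907*((-92 - 16212) + 40386) = 1907*(-16304 + 40386) = 1907*24082 = 45924374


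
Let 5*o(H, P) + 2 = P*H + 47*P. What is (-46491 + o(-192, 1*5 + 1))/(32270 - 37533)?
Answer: 233327/26315 ≈ 8.8667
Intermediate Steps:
o(H, P) = -⅖ + 47*P/5 + H*P/5 (o(H, P) = -⅖ + (P*H + 47*P)/5 = -⅖ + (H*P + 47*P)/5 = -⅖ + (47*P + H*P)/5 = -⅖ + (47*P/5 + H*P/5) = -⅖ + 47*P/5 + H*P/5)
(-46491 + o(-192, 1*5 + 1))/(32270 - 37533) = (-46491 + (-⅖ + 47*(1*5 + 1)/5 + (⅕)*(-192)*(1*5 + 1)))/(32270 - 37533) = (-46491 + (-⅖ + 47*(5 + 1)/5 + (⅕)*(-192)*(5 + 1)))/(-5263) = (-46491 + (-⅖ + (47/5)*6 + (⅕)*(-192)*6))*(-1/5263) = (-46491 + (-⅖ + 282/5 - 1152/5))*(-1/5263) = (-46491 - 872/5)*(-1/5263) = -233327/5*(-1/5263) = 233327/26315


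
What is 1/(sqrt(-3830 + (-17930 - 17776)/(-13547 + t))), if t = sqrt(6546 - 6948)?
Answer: sqrt(2)/(2*sqrt((25924652 - 1915*I*sqrt(402))/(-13547 + I*sqrt(402)))) ≈ 8.2374e-9 - 0.016164*I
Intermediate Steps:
t = I*sqrt(402) (t = sqrt(-402) = I*sqrt(402) ≈ 20.05*I)
1/(sqrt(-3830 + (-17930 - 17776)/(-13547 + t))) = 1/(sqrt(-3830 + (-17930 - 17776)/(-13547 + I*sqrt(402)))) = 1/(sqrt(-3830 - 35706/(-13547 + I*sqrt(402)))) = 1/sqrt(-3830 - 35706/(-13547 + I*sqrt(402)))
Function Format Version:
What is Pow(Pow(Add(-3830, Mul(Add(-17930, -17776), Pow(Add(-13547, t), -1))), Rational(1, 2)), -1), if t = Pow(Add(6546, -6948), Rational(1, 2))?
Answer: Mul(Rational(1, 2), Pow(2, Rational(1, 2)), Pow(Mul(Pow(Add(-13547, Mul(I, Pow(402, Rational(1, 2)))), -1), Add(25924652, Mul(-1915, I, Pow(402, Rational(1, 2))))), Rational(-1, 2))) ≈ Add(8.2374e-9, Mul(-0.016164, I))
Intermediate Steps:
t = Mul(I, Pow(402, Rational(1, 2))) (t = Pow(-402, Rational(1, 2)) = Mul(I, Pow(402, Rational(1, 2))) ≈ Mul(20.050, I))
Pow(Pow(Add(-3830, Mul(Add(-17930, -17776), Pow(Add(-13547, t), -1))), Rational(1, 2)), -1) = Pow(Pow(Add(-3830, Mul(Add(-17930, -17776), Pow(Add(-13547, Mul(I, Pow(402, Rational(1, 2)))), -1))), Rational(1, 2)), -1) = Pow(Pow(Add(-3830, Mul(-35706, Pow(Add(-13547, Mul(I, Pow(402, Rational(1, 2)))), -1))), Rational(1, 2)), -1) = Pow(Add(-3830, Mul(-35706, Pow(Add(-13547, Mul(I, Pow(402, Rational(1, 2)))), -1))), Rational(-1, 2))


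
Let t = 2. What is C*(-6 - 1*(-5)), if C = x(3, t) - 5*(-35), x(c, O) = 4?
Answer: -179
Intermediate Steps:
C = 179 (C = 4 - 5*(-35) = 4 + 175 = 179)
C*(-6 - 1*(-5)) = 179*(-6 - 1*(-5)) = 179*(-6 + 5) = 179*(-1) = -179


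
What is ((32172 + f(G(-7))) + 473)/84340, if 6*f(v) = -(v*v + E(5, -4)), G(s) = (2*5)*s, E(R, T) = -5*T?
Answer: 6365/16868 ≈ 0.37734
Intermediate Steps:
G(s) = 10*s
f(v) = -10/3 - v²/6 (f(v) = (-(v*v - 5*(-4)))/6 = (-(v² + 20))/6 = (-(20 + v²))/6 = (-20 - v²)/6 = -10/3 - v²/6)
((32172 + f(G(-7))) + 473)/84340 = ((32172 + (-10/3 - (10*(-7))²/6)) + 473)/84340 = ((32172 + (-10/3 - ⅙*(-70)²)) + 473)*(1/84340) = ((32172 + (-10/3 - ⅙*4900)) + 473)*(1/84340) = ((32172 + (-10/3 - 2450/3)) + 473)*(1/84340) = ((32172 - 820) + 473)*(1/84340) = (31352 + 473)*(1/84340) = 31825*(1/84340) = 6365/16868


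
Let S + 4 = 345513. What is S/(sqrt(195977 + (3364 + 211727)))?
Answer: 345509*sqrt(102767)/205534 ≈ 538.89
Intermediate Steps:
S = 345509 (S = -4 + 345513 = 345509)
S/(sqrt(195977 + (3364 + 211727))) = 345509/(sqrt(195977 + (3364 + 211727))) = 345509/(sqrt(195977 + 215091)) = 345509/(sqrt(411068)) = 345509/((2*sqrt(102767))) = 345509*(sqrt(102767)/205534) = 345509*sqrt(102767)/205534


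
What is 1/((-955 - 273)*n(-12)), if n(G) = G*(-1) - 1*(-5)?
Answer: -1/20876 ≈ -4.7902e-5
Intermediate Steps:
n(G) = 5 - G (n(G) = -G + 5 = 5 - G)
1/((-955 - 273)*n(-12)) = 1/((-955 - 273)*(5 - 1*(-12))) = 1/(-1228*(5 + 12)) = 1/(-1228*17) = 1/(-20876) = -1/20876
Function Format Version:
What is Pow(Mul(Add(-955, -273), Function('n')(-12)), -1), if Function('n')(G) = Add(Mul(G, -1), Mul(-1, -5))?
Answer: Rational(-1, 20876) ≈ -4.7902e-5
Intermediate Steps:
Function('n')(G) = Add(5, Mul(-1, G)) (Function('n')(G) = Add(Mul(-1, G), 5) = Add(5, Mul(-1, G)))
Pow(Mul(Add(-955, -273), Function('n')(-12)), -1) = Pow(Mul(Add(-955, -273), Add(5, Mul(-1, -12))), -1) = Pow(Mul(-1228, Add(5, 12)), -1) = Pow(Mul(-1228, 17), -1) = Pow(-20876, -1) = Rational(-1, 20876)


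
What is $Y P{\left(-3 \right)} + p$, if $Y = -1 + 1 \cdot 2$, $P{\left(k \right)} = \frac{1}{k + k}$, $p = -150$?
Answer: $- \frac{901}{6} \approx -150.17$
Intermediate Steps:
$P{\left(k \right)} = \frac{1}{2 k}$
$Y = 1$ ($Y = -1 + 2 = 1$)
$Y P{\left(-3 \right)} + p = 1 \frac{1}{2 \left(-3\right)} - 150 = 1 \cdot \frac{1}{2} \left(- \frac{1}{3}\right) - 150 = 1 \left(- \frac{1}{6}\right) - 150 = - \frac{1}{6} - 150 = - \frac{901}{6}$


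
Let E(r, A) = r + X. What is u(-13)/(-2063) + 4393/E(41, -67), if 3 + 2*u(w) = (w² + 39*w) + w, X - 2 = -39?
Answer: 9063467/8252 ≈ 1098.3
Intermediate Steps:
X = -37 (X = 2 - 39 = -37)
u(w) = -3/2 + w²/2 + 20*w (u(w) = -3/2 + ((w² + 39*w) + w)/2 = -3/2 + (w² + 40*w)/2 = -3/2 + (w²/2 + 20*w) = -3/2 + w²/2 + 20*w)
E(r, A) = -37 + r (E(r, A) = r - 37 = -37 + r)
u(-13)/(-2063) + 4393/E(41, -67) = (-3/2 + (½)*(-13)² + 20*(-13))/(-2063) + 4393/(-37 + 41) = (-3/2 + (½)*169 - 260)*(-1/2063) + 4393/4 = (-3/2 + 169/2 - 260)*(-1/2063) + 4393*(¼) = -177*(-1/2063) + 4393/4 = 177/2063 + 4393/4 = 9063467/8252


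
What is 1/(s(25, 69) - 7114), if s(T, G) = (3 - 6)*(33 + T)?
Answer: -1/7288 ≈ -0.00013721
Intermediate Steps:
s(T, G) = -99 - 3*T (s(T, G) = -3*(33 + T) = -99 - 3*T)
1/(s(25, 69) - 7114) = 1/((-99 - 3*25) - 7114) = 1/((-99 - 75) - 7114) = 1/(-174 - 7114) = 1/(-7288) = -1/7288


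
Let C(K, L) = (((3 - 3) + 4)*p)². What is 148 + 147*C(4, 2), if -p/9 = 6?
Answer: 6858580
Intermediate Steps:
p = -54 (p = -9*6 = -54)
C(K, L) = 46656 (C(K, L) = (((3 - 3) + 4)*(-54))² = ((0 + 4)*(-54))² = (4*(-54))² = (-216)² = 46656)
148 + 147*C(4, 2) = 148 + 147*46656 = 148 + 6858432 = 6858580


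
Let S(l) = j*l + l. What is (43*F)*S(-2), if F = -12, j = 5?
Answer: 6192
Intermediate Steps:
S(l) = 6*l (S(l) = 5*l + l = 6*l)
(43*F)*S(-2) = (43*(-12))*(6*(-2)) = -516*(-12) = 6192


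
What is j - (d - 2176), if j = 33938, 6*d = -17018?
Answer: 116851/3 ≈ 38950.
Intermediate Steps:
d = -8509/3 (d = (1/6)*(-17018) = -8509/3 ≈ -2836.3)
j - (d - 2176) = 33938 - (-8509/3 - 2176) = 33938 - 1*(-15037/3) = 33938 + 15037/3 = 116851/3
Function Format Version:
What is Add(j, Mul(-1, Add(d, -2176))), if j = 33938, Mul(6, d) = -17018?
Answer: Rational(116851, 3) ≈ 38950.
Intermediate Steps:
d = Rational(-8509, 3) (d = Mul(Rational(1, 6), -17018) = Rational(-8509, 3) ≈ -2836.3)
Add(j, Mul(-1, Add(d, -2176))) = Add(33938, Mul(-1, Add(Rational(-8509, 3), -2176))) = Add(33938, Mul(-1, Rational(-15037, 3))) = Add(33938, Rational(15037, 3)) = Rational(116851, 3)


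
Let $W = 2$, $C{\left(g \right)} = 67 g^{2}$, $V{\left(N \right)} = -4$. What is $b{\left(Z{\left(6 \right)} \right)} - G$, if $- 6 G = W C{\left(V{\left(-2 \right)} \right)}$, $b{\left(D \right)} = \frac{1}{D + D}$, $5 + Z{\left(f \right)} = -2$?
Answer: $\frac{15005}{42} \approx 357.26$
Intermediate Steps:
$Z{\left(f \right)} = -7$ ($Z{\left(f \right)} = -5 - 2 = -7$)
$b{\left(D \right)} = \frac{1}{2 D}$
$G = - \frac{1072}{3}$ ($G = - \frac{2 \cdot 67 \left(-4\right)^{2}}{6} = - \frac{2 \cdot 67 \cdot 16}{6} = - \frac{2 \cdot 1072}{6} = \left(- \frac{1}{6}\right) 2144 = - \frac{1072}{3} \approx -357.33$)
$b{\left(Z{\left(6 \right)} \right)} - G = \frac{1}{2 \left(-7\right)} - - \frac{1072}{3} = \frac{1}{2} \left(- \frac{1}{7}\right) + \frac{1072}{3} = - \frac{1}{14} + \frac{1072}{3} = \frac{15005}{42}$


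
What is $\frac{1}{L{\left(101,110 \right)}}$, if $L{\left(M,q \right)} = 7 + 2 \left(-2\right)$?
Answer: $\frac{1}{3} \approx 0.33333$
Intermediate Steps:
$L{\left(M,q \right)} = 3$ ($L{\left(M,q \right)} = 7 - 4 = 3$)
$\frac{1}{L{\left(101,110 \right)}} = \frac{1}{3}$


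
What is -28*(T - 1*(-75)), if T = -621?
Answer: 15288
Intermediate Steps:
-28*(T - 1*(-75)) = -28*(-621 - 1*(-75)) = -28*(-621 + 75) = -28*(-546) = 15288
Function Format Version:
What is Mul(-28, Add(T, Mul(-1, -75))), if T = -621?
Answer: 15288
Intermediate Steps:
Mul(-28, Add(T, Mul(-1, -75))) = Mul(-28, Add(-621, Mul(-1, -75))) = Mul(-28, Add(-621, 75)) = Mul(-28, -546) = 15288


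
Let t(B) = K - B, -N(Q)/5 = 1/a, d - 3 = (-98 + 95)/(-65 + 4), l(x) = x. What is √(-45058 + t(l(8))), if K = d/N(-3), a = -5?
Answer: 2*I*√41919810/61 ≈ 212.28*I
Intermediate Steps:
d = 186/61 (d = 3 + (-98 + 95)/(-65 + 4) = 3 - 3/(-61) = 3 - 3*(-1/61) = 3 + 3/61 = 186/61 ≈ 3.0492)
N(Q) = 1 (N(Q) = -5/(-5) = -5*(-⅕) = 1)
K = 186/61 (K = (186/61)/1 = (186/61)*1 = 186/61 ≈ 3.0492)
t(B) = 186/61 - B
√(-45058 + t(l(8))) = √(-45058 + (186/61 - 1*8)) = √(-45058 + (186/61 - 8)) = √(-45058 - 302/61) = √(-2748840/61) = 2*I*√41919810/61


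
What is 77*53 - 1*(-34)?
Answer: 4115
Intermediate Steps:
77*53 - 1*(-34) = 4081 + 34 = 4115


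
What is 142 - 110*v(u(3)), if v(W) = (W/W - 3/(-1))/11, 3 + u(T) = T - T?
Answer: 102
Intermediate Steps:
u(T) = -3 (u(T) = -3 + (T - T) = -3 + 0 = -3)
v(W) = 4/11 (v(W) = (1 - 3*(-1))*(1/11) = (1 + 3)*(1/11) = 4*(1/11) = 4/11)
142 - 110*v(u(3)) = 142 - 110*4/11 = 142 - 40 = 102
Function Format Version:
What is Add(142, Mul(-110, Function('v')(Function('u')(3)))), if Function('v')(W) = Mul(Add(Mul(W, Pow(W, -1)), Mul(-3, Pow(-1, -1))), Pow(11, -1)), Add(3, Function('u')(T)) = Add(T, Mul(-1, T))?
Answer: 102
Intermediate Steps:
Function('u')(T) = -3 (Function('u')(T) = Add(-3, Add(T, Mul(-1, T))) = Add(-3, 0) = -3)
Function('v')(W) = Rational(4, 11) (Function('v')(W) = Mul(Add(1, Mul(-3, -1)), Rational(1, 11)) = Mul(Add(1, 3), Rational(1, 11)) = Mul(4, Rational(1, 11)) = Rational(4, 11))
Add(142, Mul(-110, Function('v')(Function('u')(3)))) = Add(142, Mul(-110, Rational(4, 11))) = Add(142, -40) = 102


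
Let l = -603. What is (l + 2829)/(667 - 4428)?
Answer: -2226/3761 ≈ -0.59186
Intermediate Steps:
(l + 2829)/(667 - 4428) = (-603 + 2829)/(667 - 4428) = 2226/(-3761) = 2226*(-1/3761) = -2226/3761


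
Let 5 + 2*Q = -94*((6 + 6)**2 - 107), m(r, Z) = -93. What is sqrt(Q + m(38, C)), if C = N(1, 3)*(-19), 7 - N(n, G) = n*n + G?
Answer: I*sqrt(7338)/2 ≈ 42.831*I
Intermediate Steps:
N(n, G) = 7 - G - n**2 (N(n, G) = 7 - (n*n + G) = 7 - (n**2 + G) = 7 - (G + n**2) = 7 + (-G - n**2) = 7 - G - n**2)
C = -57 (C = (7 - 1*3 - 1*1**2)*(-19) = (7 - 3 - 1*1)*(-19) = (7 - 3 - 1)*(-19) = 3*(-19) = -57)
Q = -3483/2 (Q = -5/2 + (-94*((6 + 6)**2 - 107))/2 = -5/2 + (-94*(12**2 - 107))/2 = -5/2 + (-94*(144 - 107))/2 = -5/2 + (-94*37)/2 = -5/2 + (1/2)*(-3478) = -5/2 - 1739 = -3483/2 ≈ -1741.5)
sqrt(Q + m(38, C)) = sqrt(-3483/2 - 93) = sqrt(-3669/2) = I*sqrt(7338)/2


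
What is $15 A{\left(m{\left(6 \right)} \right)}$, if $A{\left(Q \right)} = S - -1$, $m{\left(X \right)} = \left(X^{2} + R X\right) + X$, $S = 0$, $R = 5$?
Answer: $15$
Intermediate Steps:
$m{\left(X \right)} = X^{2} + 6 X$ ($m{\left(X \right)} = \left(X^{2} + 5 X\right) + X = X^{2} + 6 X$)
$A{\left(Q \right)} = 1$ ($A{\left(Q \right)} = 0 - -1 = 0 + 1 = 1$)
$15 A{\left(m{\left(6 \right)} \right)} = 15 \cdot 1 = 15$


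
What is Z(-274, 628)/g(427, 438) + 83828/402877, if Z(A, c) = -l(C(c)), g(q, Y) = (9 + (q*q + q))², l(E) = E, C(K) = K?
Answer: 2800110222114544/13457318651112325 ≈ 0.20807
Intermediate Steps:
g(q, Y) = (9 + q + q²)² (g(q, Y) = (9 + (q² + q))² = (9 + (q + q²))² = (9 + q + q²)²)
Z(A, c) = -c
Z(-274, 628)/g(427, 438) + 83828/402877 = (-1*628)/((9 + 427 + 427²)²) + 83828/402877 = -628/(9 + 427 + 182329)² + 83828*(1/402877) = -628/(182765²) + 83828/402877 = -628/33403045225 + 83828/402877 = 2800110222114544/13457318651112325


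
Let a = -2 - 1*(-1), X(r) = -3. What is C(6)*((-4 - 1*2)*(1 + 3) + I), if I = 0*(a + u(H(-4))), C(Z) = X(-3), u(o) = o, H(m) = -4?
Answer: 72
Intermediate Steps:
C(Z) = -3
a = -1 (a = -2 + 1 = -1)
I = 0 (I = 0*(-1 - 4) = 0*(-5) = 0)
C(6)*((-4 - 1*2)*(1 + 3) + I) = -3*((-4 - 1*2)*(1 + 3) + 0) = -3*((-4 - 2)*4 + 0) = -3*(-6*4 + 0) = -3*(-24 + 0) = -3*(-24) = 72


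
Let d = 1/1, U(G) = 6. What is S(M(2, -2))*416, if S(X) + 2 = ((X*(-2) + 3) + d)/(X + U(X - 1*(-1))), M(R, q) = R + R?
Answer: -4992/5 ≈ -998.40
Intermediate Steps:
M(R, q) = 2*R
d = 1
S(X) = -2 + (4 - 2*X)/(6 + X) (S(X) = -2 + ((X*(-2) + 3) + 1)/(X + 6) = -2 + ((-2*X + 3) + 1)/(6 + X) = -2 + ((3 - 2*X) + 1)/(6 + X) = -2 + (4 - 2*X)/(6 + X))
S(M(2, -2))*416 = (4*(-2 - 2*2)/(6 + 2*2))*416 = (4*(-2 - 1*4)/(6 + 4))*416 = (4*(-2 - 4)/10)*416 = (4*(1/10)*(-6))*416 = -12/5*416 = -4992/5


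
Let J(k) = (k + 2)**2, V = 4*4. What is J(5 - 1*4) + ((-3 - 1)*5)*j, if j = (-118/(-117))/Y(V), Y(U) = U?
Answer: 1811/234 ≈ 7.7393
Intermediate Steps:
V = 16
J(k) = (2 + k)**2
j = 59/936 (j = -118/(-117)/16 = -118*(-1/117)*(1/16) = (118/117)*(1/16) = 59/936 ≈ 0.063034)
J(5 - 1*4) + ((-3 - 1)*5)*j = (2 + (5 - 1*4))**2 + ((-3 - 1)*5)*(59/936) = (2 + (5 - 4))**2 - 4*5*(59/936) = (2 + 1)**2 - 20*59/936 = 3**2 - 295/234 = 9 - 295/234 = 1811/234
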